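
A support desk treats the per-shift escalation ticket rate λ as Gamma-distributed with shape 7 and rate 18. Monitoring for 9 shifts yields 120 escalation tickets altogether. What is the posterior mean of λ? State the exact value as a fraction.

Total count 120 over total exposure 9 shifts.
Conjugate update: add total count to the shape and total exposure to the rate, giving Gamma(127, 27).
Posterior mean = α'/β' = 127/27.

127/27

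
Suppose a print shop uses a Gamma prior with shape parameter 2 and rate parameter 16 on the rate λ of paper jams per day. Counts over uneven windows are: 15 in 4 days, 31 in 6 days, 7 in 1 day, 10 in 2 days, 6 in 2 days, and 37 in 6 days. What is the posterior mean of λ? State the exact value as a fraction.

108/37

Total count: 15 + 31 + 7 + 10 + 6 + 37 = 106.
Total exposure: 4 + 6 + 1 + 2 + 2 + 6 = 21 days.
Conjugate update: add total count to the shape and total exposure to the rate, giving Gamma(108, 37).
Posterior mean = α'/β' = 108/37.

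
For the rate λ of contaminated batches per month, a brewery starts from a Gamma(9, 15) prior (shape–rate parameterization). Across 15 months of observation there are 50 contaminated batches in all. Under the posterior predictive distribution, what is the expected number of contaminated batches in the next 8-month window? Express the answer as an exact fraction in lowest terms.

236/15

Total count 50 over total exposure 15 months.
The Gamma prior is conjugate for the Poisson rate, so λ | data ~ Gamma(9+50, 15+15) = Gamma(59, 30).
Predictive mean over an 8-month window = T·E[λ|data] = 8·59/30 = 236/15.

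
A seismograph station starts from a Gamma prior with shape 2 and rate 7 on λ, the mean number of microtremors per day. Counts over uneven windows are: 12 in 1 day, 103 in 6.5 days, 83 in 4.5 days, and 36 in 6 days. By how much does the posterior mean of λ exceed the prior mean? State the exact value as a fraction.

1602/175

Total count: 12 + 103 + 83 + 36 = 234.
Total exposure: 1 + 6.5 + 4.5 + 6 = 18 days.
The Gamma prior is conjugate for the Poisson rate, so λ | data ~ Gamma(2+234, 7+18) = Gamma(236, 25).
Posterior mean = 236/25 = 236/25; prior mean = 2/7 = 2/7. Difference = 236/25 − 2/7 = 1602/175.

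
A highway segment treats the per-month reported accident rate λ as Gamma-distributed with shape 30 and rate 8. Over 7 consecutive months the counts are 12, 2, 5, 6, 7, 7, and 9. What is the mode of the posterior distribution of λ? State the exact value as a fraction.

77/15

Total count: 12 + 2 + 5 + 6 + 7 + 7 + 9 = 48.
Total exposure: 7 months.
Posterior: α' = 30 + 48 = 78, β' = 8 + 7 = 15.
Posterior mode = (α'−1)/β' = 77/15.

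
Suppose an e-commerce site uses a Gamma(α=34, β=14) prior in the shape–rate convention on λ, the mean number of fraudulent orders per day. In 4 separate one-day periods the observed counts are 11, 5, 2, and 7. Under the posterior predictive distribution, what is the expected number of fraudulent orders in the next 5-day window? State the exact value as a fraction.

Total count: 11 + 5 + 2 + 7 = 25.
Total exposure: 4 days.
Gamma(α, β) with Poisson data over total exposure Σt gives posterior Gamma(α+Σx, β+Σt) = Gamma(59, 18).
Predictive mean over a 5-day window = T·E[λ|data] = 5·59/18 = 295/18.

295/18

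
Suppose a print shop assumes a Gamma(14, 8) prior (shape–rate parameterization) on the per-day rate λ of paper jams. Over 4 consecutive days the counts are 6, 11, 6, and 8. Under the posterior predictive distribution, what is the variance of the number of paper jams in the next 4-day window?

20

Total count: 6 + 11 + 6 + 8 = 31.
Total exposure: 4 days.
Posterior: α' = 14 + 31 = 45, β' = 8 + 4 = 12.
The posterior predictive for a window of length T is Negative Binomial with variance T·α'·(β'+T)/β'² = 4·45·16/144 = 20.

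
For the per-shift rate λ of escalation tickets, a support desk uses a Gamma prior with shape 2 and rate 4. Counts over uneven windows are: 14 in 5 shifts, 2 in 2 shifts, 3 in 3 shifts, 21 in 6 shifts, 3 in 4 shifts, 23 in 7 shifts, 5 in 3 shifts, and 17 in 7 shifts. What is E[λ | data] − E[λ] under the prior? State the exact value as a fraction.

Total count: 14 + 2 + 3 + 21 + 3 + 23 + 5 + 17 = 88.
Total exposure: 5 + 2 + 3 + 6 + 4 + 7 + 3 + 7 = 37 shifts.
By Gamma–Poisson conjugacy, the posterior is Gamma(α + Σx, β + Σt) = Gamma(2 + 88, 4 + 37) = Gamma(90, 41).
Posterior mean = 90/41 = 90/41; prior mean = 2/4 = 1/2. Difference = 90/41 − 1/2 = 139/82.

139/82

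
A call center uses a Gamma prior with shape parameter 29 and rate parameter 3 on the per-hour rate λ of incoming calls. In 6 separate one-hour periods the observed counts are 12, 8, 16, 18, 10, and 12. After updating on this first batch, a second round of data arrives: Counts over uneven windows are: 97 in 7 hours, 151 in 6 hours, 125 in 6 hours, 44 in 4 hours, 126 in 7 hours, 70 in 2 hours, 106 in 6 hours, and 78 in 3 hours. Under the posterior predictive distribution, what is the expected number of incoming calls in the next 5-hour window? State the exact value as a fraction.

451/5

Total count: 12 + 8 + 16 + 18 + 10 + 12 = 76.
Total exposure: 6 hours.
After the first batch: Gamma(29 + 76, 3 + 6) = Gamma(105, 9).
Total count: 97 + 151 + 125 + 44 + 126 + 70 + 106 + 78 = 797.
Total exposure: 7 + 6 + 6 + 4 + 7 + 2 + 6 + 3 = 41 hours.
After the second batch: Gamma(105 + 797, 9 + 41) = Gamma(902, 50).
Predictive mean over a 5-hour window = T·E[λ|data] = 5·902/50 = 451/5.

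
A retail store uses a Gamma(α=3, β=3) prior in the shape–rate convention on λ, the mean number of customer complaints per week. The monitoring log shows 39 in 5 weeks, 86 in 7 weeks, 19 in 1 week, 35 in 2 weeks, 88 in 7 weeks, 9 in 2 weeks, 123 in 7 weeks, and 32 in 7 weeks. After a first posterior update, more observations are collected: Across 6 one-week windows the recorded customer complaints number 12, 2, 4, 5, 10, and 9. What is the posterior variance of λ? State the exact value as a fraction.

476/2209

Total count: 39 + 86 + 19 + 35 + 88 + 9 + 123 + 32 = 431.
Total exposure: 5 + 7 + 1 + 2 + 7 + 2 + 7 + 7 = 38 weeks.
After the first batch: Gamma(3 + 431, 3 + 38) = Gamma(434, 41).
Total count: 12 + 2 + 4 + 5 + 10 + 9 = 42.
Total exposure: 6 weeks.
After the second batch: Gamma(434 + 42, 41 + 6) = Gamma(476, 47).
Posterior variance = α'/β'² = 476/2209.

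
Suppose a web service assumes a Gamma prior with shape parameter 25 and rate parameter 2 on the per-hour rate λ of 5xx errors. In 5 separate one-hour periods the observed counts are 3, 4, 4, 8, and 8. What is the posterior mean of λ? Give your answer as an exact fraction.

52/7

Total count: 3 + 4 + 4 + 8 + 8 = 27.
Total exposure: 5 hours.
Gamma(α, β) with Poisson data over total exposure Σt gives posterior Gamma(α+Σx, β+Σt) = Gamma(52, 7).
Posterior mean = α'/β' = 52/7.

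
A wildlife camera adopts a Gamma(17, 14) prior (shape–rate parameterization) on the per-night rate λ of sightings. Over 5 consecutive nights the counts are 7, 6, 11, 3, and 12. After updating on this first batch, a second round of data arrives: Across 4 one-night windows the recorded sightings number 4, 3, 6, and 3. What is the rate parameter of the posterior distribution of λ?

Total count: 7 + 6 + 11 + 3 + 12 = 39.
Total exposure: 5 nights.
After the first batch: Gamma(17 + 39, 14 + 5) = Gamma(56, 19).
Total count: 4 + 3 + 6 + 3 = 16.
Total exposure: 4 nights.
After the second batch: Gamma(56 + 16, 19 + 4) = Gamma(72, 23).

23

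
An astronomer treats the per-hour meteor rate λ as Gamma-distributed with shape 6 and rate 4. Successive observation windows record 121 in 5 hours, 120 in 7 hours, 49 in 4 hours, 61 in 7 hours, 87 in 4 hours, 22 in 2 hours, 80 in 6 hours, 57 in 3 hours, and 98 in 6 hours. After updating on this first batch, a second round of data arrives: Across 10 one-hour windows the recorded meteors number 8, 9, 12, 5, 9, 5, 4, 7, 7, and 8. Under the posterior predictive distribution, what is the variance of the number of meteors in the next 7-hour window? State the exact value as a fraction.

352625/3364

Total count: 121 + 120 + 49 + 61 + 87 + 22 + 80 + 57 + 98 = 695.
Total exposure: 5 + 7 + 4 + 7 + 4 + 2 + 6 + 3 + 6 = 44 hours.
After the first batch: Gamma(6 + 695, 4 + 44) = Gamma(701, 48).
Total count: 8 + 9 + 12 + 5 + 9 + 5 + 4 + 7 + 7 + 8 = 74.
Total exposure: 10 hours.
After the second batch: Gamma(701 + 74, 48 + 10) = Gamma(775, 58).
The posterior predictive for a window of length T is Negative Binomial with variance T·α'·(β'+T)/β'² = 7·775·65/3364 = 352625/3364.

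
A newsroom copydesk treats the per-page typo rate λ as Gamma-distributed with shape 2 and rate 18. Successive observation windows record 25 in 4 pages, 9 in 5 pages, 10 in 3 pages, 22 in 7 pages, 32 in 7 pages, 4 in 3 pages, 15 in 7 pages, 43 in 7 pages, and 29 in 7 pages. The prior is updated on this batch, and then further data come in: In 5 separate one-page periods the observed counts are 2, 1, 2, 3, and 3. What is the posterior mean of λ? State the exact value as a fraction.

202/73

Total count: 25 + 9 + 10 + 22 + 32 + 4 + 15 + 43 + 29 = 189.
Total exposure: 4 + 5 + 3 + 7 + 7 + 3 + 7 + 7 + 7 = 50 pages.
After the first batch: Gamma(2 + 189, 18 + 50) = Gamma(191, 68).
Total count: 2 + 1 + 2 + 3 + 3 = 11.
Total exposure: 5 pages.
After the second batch: Gamma(191 + 11, 68 + 5) = Gamma(202, 73).
Posterior mean = α'/β' = 202/73.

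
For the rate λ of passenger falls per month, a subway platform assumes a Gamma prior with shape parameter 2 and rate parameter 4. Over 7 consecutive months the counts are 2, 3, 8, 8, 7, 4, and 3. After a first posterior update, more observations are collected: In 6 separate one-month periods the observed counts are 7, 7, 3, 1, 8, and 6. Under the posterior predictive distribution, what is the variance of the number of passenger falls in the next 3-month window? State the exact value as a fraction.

4140/289

Total count: 2 + 3 + 8 + 8 + 7 + 4 + 3 = 35.
Total exposure: 7 months.
After the first batch: Gamma(2 + 35, 4 + 7) = Gamma(37, 11).
Total count: 7 + 7 + 3 + 1 + 8 + 6 = 32.
Total exposure: 6 months.
After the second batch: Gamma(37 + 32, 11 + 6) = Gamma(69, 17).
The posterior predictive for a window of length T is Negative Binomial with variance T·α'·(β'+T)/β'² = 3·69·20/289 = 4140/289.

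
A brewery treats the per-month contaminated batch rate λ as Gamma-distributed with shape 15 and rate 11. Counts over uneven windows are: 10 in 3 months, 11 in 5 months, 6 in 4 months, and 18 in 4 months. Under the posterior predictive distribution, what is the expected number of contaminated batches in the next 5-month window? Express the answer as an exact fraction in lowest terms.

Total count: 10 + 11 + 6 + 18 = 45.
Total exposure: 3 + 5 + 4 + 4 = 16 months.
Conjugate update: add total count to the shape and total exposure to the rate, giving Gamma(60, 27).
Predictive mean over a 5-month window = T·E[λ|data] = 5·60/27 = 100/9.

100/9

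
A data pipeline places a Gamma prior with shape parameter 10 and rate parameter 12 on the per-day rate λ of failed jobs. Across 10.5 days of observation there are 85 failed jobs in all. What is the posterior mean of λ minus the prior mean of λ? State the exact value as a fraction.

61/18

Total count 85 over total exposure 10.5 days.
Gamma(α, β) with Poisson data over total exposure Σt gives posterior Gamma(α+Σx, β+Σt) = Gamma(95, 45/2).
Posterior mean = 95/(45/2) = 38/9; prior mean = 10/12 = 5/6. Difference = 38/9 − 5/6 = 61/18.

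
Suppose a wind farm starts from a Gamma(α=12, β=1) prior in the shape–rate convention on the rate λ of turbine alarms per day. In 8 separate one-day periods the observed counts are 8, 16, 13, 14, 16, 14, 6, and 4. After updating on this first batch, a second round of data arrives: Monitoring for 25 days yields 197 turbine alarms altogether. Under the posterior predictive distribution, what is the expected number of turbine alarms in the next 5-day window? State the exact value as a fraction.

Total count: 8 + 16 + 13 + 14 + 16 + 14 + 6 + 4 = 91.
Total exposure: 8 days.
After the first batch: Gamma(12 + 91, 1 + 8) = Gamma(103, 9).
Total count 197 over total exposure 25 days.
After the second batch: Gamma(103 + 197, 9 + 25) = Gamma(300, 34).
Predictive mean over a 5-day window = T·E[λ|data] = 5·300/34 = 750/17.

750/17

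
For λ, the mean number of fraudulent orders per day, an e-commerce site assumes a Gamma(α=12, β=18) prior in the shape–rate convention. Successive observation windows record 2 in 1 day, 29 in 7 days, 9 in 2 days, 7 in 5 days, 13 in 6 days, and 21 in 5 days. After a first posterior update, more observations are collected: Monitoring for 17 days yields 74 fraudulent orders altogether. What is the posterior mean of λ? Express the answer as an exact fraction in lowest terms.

167/61

Total count: 2 + 29 + 9 + 7 + 13 + 21 = 81.
Total exposure: 1 + 7 + 2 + 5 + 6 + 5 = 26 days.
After the first batch: Gamma(12 + 81, 18 + 26) = Gamma(93, 44).
Total count 74 over total exposure 17 days.
After the second batch: Gamma(93 + 74, 44 + 17) = Gamma(167, 61).
Posterior mean = α'/β' = 167/61.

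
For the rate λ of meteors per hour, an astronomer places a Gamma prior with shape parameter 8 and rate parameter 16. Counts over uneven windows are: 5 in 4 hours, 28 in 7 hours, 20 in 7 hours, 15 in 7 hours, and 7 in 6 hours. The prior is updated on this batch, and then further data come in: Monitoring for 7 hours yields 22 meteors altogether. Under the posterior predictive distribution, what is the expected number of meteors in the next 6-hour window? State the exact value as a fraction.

Total count: 5 + 28 + 20 + 15 + 7 = 75.
Total exposure: 4 + 7 + 7 + 7 + 6 = 31 hours.
After the first batch: Gamma(8 + 75, 16 + 31) = Gamma(83, 47).
Total count 22 over total exposure 7 hours.
After the second batch: Gamma(83 + 22, 47 + 7) = Gamma(105, 54).
Predictive mean over a 6-hour window = T·E[λ|data] = 6·105/54 = 35/3.

35/3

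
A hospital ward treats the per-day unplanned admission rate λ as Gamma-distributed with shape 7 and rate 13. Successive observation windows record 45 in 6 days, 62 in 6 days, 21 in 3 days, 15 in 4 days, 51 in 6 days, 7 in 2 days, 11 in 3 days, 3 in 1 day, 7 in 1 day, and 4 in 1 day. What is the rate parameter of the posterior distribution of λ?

Total count: 45 + 62 + 21 + 15 + 51 + 7 + 11 + 3 + 7 + 4 = 226.
Total exposure: 6 + 6 + 3 + 4 + 6 + 2 + 3 + 1 + 1 + 1 = 33 days.
Conjugate update: add total count to the shape and total exposure to the rate, giving Gamma(233, 46).

46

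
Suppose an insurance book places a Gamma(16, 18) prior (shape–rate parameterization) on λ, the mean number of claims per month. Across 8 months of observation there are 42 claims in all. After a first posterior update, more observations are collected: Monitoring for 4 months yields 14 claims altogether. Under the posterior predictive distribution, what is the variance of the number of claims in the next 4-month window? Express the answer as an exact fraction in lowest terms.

Total count 42 over total exposure 8 months.
After the first batch: Gamma(16 + 42, 18 + 8) = Gamma(58, 26).
Total count 14 over total exposure 4 months.
After the second batch: Gamma(58 + 14, 26 + 4) = Gamma(72, 30).
The posterior predictive for a window of length T is Negative Binomial with variance T·α'·(β'+T)/β'² = 4·72·34/900 = 272/25.

272/25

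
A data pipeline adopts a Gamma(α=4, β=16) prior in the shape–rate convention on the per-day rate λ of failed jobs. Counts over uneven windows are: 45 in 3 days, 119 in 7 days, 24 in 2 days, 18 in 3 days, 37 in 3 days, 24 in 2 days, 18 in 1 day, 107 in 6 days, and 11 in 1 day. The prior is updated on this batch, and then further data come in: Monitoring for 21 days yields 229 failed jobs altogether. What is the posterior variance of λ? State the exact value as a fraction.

636/4225

Total count: 45 + 119 + 24 + 18 + 37 + 24 + 18 + 107 + 11 = 403.
Total exposure: 3 + 7 + 2 + 3 + 3 + 2 + 1 + 6 + 1 = 28 days.
After the first batch: Gamma(4 + 403, 16 + 28) = Gamma(407, 44).
Total count 229 over total exposure 21 days.
After the second batch: Gamma(407 + 229, 44 + 21) = Gamma(636, 65).
Posterior variance = α'/β'² = 636/4225.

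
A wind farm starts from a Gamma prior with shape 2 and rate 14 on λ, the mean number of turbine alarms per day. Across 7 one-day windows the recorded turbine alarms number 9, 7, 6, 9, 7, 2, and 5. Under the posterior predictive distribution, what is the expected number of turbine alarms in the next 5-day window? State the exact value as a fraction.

235/21

Total count: 9 + 7 + 6 + 9 + 7 + 2 + 5 = 45.
Total exposure: 7 days.
Conjugate update: add total count to the shape and total exposure to the rate, giving Gamma(47, 21).
Predictive mean over a 5-day window = T·E[λ|data] = 5·47/21 = 235/21.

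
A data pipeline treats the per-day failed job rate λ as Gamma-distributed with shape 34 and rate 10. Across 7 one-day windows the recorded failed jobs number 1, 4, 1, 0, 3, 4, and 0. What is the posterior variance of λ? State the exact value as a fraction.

47/289

Total count: 1 + 4 + 1 + 0 + 3 + 4 + 0 = 13.
Total exposure: 7 days.
Conjugate update: add total count to the shape and total exposure to the rate, giving Gamma(47, 17).
Posterior variance = α'/β'² = 47/289.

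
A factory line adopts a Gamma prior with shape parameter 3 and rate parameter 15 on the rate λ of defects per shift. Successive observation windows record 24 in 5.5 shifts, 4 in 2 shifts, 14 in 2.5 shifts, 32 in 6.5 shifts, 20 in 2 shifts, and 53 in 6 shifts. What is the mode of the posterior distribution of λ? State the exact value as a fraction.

298/79

Total count: 24 + 4 + 14 + 32 + 20 + 53 = 147.
Total exposure: 5.5 + 2 + 2.5 + 6.5 + 2 + 6 = 24.5 shifts.
Posterior: α' = 3 + 147 = 150, β' = 15 + 24.5 = 79/2.
Posterior mode = (α'−1)/β' = 149/(79/2) = 298/79.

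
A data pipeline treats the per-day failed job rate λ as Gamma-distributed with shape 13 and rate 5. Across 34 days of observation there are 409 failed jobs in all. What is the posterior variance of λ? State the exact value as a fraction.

Total count 409 over total exposure 34 days.
By Gamma–Poisson conjugacy, the posterior is Gamma(α + Σx, β + Σt) = Gamma(13 + 409, 5 + 34) = Gamma(422, 39).
Posterior variance = α'/β'² = 422/1521.

422/1521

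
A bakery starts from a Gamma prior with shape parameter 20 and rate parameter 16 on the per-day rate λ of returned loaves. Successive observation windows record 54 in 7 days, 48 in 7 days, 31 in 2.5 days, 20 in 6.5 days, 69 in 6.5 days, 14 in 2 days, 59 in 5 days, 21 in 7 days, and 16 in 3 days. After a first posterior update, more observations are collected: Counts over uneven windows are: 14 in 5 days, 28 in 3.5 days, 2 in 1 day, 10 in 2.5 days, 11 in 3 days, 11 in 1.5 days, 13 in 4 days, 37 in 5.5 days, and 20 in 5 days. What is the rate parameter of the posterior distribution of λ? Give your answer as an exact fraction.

Total count: 54 + 48 + 31 + 20 + 69 + 14 + 59 + 21 + 16 = 332.
Total exposure: 7 + 7 + 2.5 + 6.5 + 6.5 + 2 + 5 + 7 + 3 = 46.5 days.
After the first batch: Gamma(20 + 332, 16 + 46.5) = Gamma(352, 125/2).
Total count: 14 + 28 + 2 + 10 + 11 + 11 + 13 + 37 + 20 = 146.
Total exposure: 5 + 3.5 + 1 + 2.5 + 3 + 1.5 + 4 + 5.5 + 5 = 31 days.
After the second batch: Gamma(352 + 146, 125/2 + 31) = Gamma(498, 187/2).

187/2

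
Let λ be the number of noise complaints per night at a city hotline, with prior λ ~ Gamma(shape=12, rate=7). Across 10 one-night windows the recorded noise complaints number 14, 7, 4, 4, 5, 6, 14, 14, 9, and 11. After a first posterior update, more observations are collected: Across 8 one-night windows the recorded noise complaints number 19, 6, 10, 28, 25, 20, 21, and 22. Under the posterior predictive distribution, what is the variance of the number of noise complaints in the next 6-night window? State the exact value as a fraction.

46686/625

Total count: 14 + 7 + 4 + 4 + 5 + 6 + 14 + 14 + 9 + 11 = 88.
Total exposure: 10 nights.
After the first batch: Gamma(12 + 88, 7 + 10) = Gamma(100, 17).
Total count: 19 + 6 + 10 + 28 + 25 + 20 + 21 + 22 = 151.
Total exposure: 8 nights.
After the second batch: Gamma(100 + 151, 17 + 8) = Gamma(251, 25).
The posterior predictive for a window of length T is Negative Binomial with variance T·α'·(β'+T)/β'² = 6·251·31/625 = 46686/625.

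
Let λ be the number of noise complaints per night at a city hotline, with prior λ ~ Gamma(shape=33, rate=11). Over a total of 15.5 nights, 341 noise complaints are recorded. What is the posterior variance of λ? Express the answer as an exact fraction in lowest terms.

1496/2809

Total count 341 over total exposure 15.5 nights.
By Gamma–Poisson conjugacy, the posterior is Gamma(α + Σx, β + Σt) = Gamma(33 + 341, 11 + 15.5) = Gamma(374, 53/2).
Posterior variance = α'/β'² = 374/(2809/4) = 1496/2809.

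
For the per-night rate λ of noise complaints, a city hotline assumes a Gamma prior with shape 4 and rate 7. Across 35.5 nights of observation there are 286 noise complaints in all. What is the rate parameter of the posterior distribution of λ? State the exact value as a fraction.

Total count 286 over total exposure 35.5 nights.
The Gamma prior is conjugate for the Poisson rate, so λ | data ~ Gamma(4+286, 7+35.5) = Gamma(290, 85/2).

85/2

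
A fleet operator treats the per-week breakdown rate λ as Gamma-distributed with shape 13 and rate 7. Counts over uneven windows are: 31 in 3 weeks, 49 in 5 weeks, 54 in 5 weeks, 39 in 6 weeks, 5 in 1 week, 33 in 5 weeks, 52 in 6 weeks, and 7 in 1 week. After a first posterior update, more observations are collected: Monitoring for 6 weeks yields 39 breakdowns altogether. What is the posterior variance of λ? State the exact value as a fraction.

Total count: 31 + 49 + 54 + 39 + 5 + 33 + 52 + 7 = 270.
Total exposure: 3 + 5 + 5 + 6 + 1 + 5 + 6 + 1 = 32 weeks.
After the first batch: Gamma(13 + 270, 7 + 32) = Gamma(283, 39).
Total count 39 over total exposure 6 weeks.
After the second batch: Gamma(283 + 39, 39 + 6) = Gamma(322, 45).
Posterior variance = α'/β'² = 322/2025.

322/2025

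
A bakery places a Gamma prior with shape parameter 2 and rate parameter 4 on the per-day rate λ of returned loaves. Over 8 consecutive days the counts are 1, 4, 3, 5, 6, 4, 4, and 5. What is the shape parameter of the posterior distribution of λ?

Total count: 1 + 4 + 3 + 5 + 6 + 4 + 4 + 5 = 32.
Total exposure: 8 days.
The Gamma prior is conjugate for the Poisson rate, so λ | data ~ Gamma(2+32, 4+8) = Gamma(34, 12).

34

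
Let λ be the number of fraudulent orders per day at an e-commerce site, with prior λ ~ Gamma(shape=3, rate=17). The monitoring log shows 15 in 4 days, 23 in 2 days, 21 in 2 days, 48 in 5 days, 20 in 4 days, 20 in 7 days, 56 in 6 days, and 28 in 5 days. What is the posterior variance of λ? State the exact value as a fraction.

9/104

Total count: 15 + 23 + 21 + 48 + 20 + 20 + 56 + 28 = 231.
Total exposure: 4 + 2 + 2 + 5 + 4 + 7 + 6 + 5 = 35 days.
The Gamma prior is conjugate for the Poisson rate, so λ | data ~ Gamma(3+231, 17+35) = Gamma(234, 52).
Posterior variance = α'/β'² = 234/2704 = 9/104.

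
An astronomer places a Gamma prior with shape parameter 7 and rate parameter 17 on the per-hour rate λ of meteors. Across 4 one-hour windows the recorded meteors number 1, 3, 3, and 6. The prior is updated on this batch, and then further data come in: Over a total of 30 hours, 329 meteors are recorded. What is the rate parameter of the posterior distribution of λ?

51

Total count: 1 + 3 + 3 + 6 = 13.
Total exposure: 4 hours.
After the first batch: Gamma(7 + 13, 17 + 4) = Gamma(20, 21).
Total count 329 over total exposure 30 hours.
After the second batch: Gamma(20 + 329, 21 + 30) = Gamma(349, 51).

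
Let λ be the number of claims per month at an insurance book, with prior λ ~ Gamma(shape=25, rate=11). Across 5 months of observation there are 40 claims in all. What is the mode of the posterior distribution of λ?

Total count 40 over total exposure 5 months.
The Gamma prior is conjugate for the Poisson rate, so λ | data ~ Gamma(25+40, 11+5) = Gamma(65, 16).
Posterior mode = (α'−1)/β' = 64/16 = 4.

4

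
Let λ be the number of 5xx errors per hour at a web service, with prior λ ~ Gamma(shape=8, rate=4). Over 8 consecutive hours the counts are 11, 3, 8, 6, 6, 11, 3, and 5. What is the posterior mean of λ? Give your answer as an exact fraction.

61/12

Total count: 11 + 3 + 8 + 6 + 6 + 11 + 3 + 5 = 53.
Total exposure: 8 hours.
The Gamma prior is conjugate for the Poisson rate, so λ | data ~ Gamma(8+53, 4+8) = Gamma(61, 12).
Posterior mean = α'/β' = 61/12.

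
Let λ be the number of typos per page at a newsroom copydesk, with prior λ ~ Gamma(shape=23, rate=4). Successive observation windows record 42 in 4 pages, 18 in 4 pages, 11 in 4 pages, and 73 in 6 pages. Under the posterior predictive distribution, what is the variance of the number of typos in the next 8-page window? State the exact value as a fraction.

10020/121

Total count: 42 + 18 + 11 + 73 = 144.
Total exposure: 4 + 4 + 4 + 6 = 18 pages.
Posterior: α' = 23 + 144 = 167, β' = 4 + 18 = 22.
The posterior predictive for a window of length T is Negative Binomial with variance T·α'·(β'+T)/β'² = 8·167·30/484 = 10020/121.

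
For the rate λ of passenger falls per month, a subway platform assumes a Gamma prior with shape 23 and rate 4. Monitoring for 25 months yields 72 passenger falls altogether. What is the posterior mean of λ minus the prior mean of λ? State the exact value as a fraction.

-287/116

Total count 72 over total exposure 25 months.
Gamma(α, β) with Poisson data over total exposure Σt gives posterior Gamma(α+Σx, β+Σt) = Gamma(95, 29).
Posterior mean = 95/29 = 95/29; prior mean = 23/4 = 23/4. Difference = 95/29 − 23/4 = -287/116.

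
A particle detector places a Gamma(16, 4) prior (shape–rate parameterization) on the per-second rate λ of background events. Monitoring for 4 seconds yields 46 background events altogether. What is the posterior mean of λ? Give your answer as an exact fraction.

Total count 46 over total exposure 4 seconds.
Posterior: α' = 16 + 46 = 62, β' = 4 + 4 = 8.
Posterior mean = α'/β' = 62/8 = 31/4.

31/4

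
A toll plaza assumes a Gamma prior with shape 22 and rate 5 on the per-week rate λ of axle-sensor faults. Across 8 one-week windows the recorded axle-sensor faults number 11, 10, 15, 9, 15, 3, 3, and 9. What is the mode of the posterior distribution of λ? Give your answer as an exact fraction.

96/13

Total count: 11 + 10 + 15 + 9 + 15 + 3 + 3 + 9 = 75.
Total exposure: 8 weeks.
Conjugate update: add total count to the shape and total exposure to the rate, giving Gamma(97, 13).
Posterior mode = (α'−1)/β' = 96/13.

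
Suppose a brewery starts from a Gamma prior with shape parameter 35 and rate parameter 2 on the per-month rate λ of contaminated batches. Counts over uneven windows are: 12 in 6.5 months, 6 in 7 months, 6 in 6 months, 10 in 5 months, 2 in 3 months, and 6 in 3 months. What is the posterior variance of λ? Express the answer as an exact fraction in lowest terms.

Total count: 12 + 6 + 6 + 10 + 2 + 6 = 42.
Total exposure: 6.5 + 7 + 6 + 5 + 3 + 3 = 30.5 months.
Posterior: α' = 35 + 42 = 77, β' = 2 + 30.5 = 65/2.
Posterior variance = α'/β'² = 77/(4225/4) = 308/4225.

308/4225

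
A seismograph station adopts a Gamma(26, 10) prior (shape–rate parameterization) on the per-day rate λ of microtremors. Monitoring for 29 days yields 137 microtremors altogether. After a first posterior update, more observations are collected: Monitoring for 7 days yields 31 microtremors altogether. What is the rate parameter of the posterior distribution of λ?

Total count 137 over total exposure 29 days.
After the first batch: Gamma(26 + 137, 10 + 29) = Gamma(163, 39).
Total count 31 over total exposure 7 days.
After the second batch: Gamma(163 + 31, 39 + 7) = Gamma(194, 46).

46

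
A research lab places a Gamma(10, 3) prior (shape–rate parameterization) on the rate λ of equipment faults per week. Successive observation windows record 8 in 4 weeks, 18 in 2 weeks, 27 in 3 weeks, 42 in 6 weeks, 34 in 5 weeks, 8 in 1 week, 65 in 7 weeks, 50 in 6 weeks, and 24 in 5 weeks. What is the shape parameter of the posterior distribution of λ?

Total count: 8 + 18 + 27 + 42 + 34 + 8 + 65 + 50 + 24 = 276.
Total exposure: 4 + 2 + 3 + 6 + 5 + 1 + 7 + 6 + 5 = 39 weeks.
By Gamma–Poisson conjugacy, the posterior is Gamma(α + Σx, β + Σt) = Gamma(10 + 276, 3 + 39) = Gamma(286, 42).

286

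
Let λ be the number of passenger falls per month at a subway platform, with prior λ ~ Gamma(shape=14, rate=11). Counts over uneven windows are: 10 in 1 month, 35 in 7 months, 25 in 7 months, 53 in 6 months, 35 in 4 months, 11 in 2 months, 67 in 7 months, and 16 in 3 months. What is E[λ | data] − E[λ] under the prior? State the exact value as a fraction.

Total count: 10 + 35 + 25 + 53 + 35 + 11 + 67 + 16 = 252.
Total exposure: 1 + 7 + 7 + 6 + 4 + 2 + 7 + 3 = 37 months.
Conjugate update: add total count to the shape and total exposure to the rate, giving Gamma(266, 48).
Posterior mean = 266/48 = 133/24; prior mean = 14/11 = 14/11. Difference = 133/24 − 14/11 = 1127/264.

1127/264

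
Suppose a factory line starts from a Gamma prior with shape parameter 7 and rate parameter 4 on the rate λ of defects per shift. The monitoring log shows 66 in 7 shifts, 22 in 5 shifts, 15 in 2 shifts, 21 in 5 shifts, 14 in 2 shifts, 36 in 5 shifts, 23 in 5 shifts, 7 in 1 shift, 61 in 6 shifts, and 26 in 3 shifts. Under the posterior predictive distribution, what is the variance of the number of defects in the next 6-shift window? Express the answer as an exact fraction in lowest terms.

10132/225

Total count: 66 + 22 + 15 + 21 + 14 + 36 + 23 + 7 + 61 + 26 = 291.
Total exposure: 7 + 5 + 2 + 5 + 2 + 5 + 5 + 1 + 6 + 3 = 41 shifts.
Posterior: α' = 7 + 291 = 298, β' = 4 + 41 = 45.
The posterior predictive for a window of length T is Negative Binomial with variance T·α'·(β'+T)/β'² = 6·298·51/2025 = 10132/225.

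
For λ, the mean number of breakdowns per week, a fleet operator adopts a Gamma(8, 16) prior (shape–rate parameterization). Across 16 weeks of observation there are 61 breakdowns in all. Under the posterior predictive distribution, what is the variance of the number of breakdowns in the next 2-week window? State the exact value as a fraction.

Total count 61 over total exposure 16 weeks.
Gamma(α, β) with Poisson data over total exposure Σt gives posterior Gamma(α+Σx, β+Σt) = Gamma(69, 32).
The posterior predictive for a window of length T is Negative Binomial with variance T·α'·(β'+T)/β'² = 2·69·34/1024 = 1173/256.

1173/256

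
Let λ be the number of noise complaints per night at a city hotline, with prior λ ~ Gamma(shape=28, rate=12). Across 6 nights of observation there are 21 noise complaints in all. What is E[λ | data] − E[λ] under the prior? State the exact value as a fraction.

7/18

Total count 21 over total exposure 6 nights.
By Gamma–Poisson conjugacy, the posterior is Gamma(α + Σx, β + Σt) = Gamma(28 + 21, 12 + 6) = Gamma(49, 18).
Posterior mean = 49/18 = 49/18; prior mean = 28/12 = 7/3. Difference = 49/18 − 7/3 = 7/18.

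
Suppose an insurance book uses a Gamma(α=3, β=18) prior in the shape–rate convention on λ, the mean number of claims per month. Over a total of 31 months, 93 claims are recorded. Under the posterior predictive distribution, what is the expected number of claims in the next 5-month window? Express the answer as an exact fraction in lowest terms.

480/49

Total count 93 over total exposure 31 months.
Gamma(α, β) with Poisson data over total exposure Σt gives posterior Gamma(α+Σx, β+Σt) = Gamma(96, 49).
Predictive mean over a 5-month window = T·E[λ|data] = 5·96/49 = 480/49.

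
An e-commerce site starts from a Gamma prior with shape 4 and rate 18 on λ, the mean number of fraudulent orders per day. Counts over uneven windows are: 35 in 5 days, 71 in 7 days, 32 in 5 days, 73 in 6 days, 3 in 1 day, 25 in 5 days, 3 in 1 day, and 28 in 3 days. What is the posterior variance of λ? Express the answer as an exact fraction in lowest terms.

Total count: 35 + 71 + 32 + 73 + 3 + 25 + 3 + 28 = 270.
Total exposure: 5 + 7 + 5 + 6 + 1 + 5 + 1 + 3 = 33 days.
By Gamma–Poisson conjugacy, the posterior is Gamma(α + Σx, β + Σt) = Gamma(4 + 270, 18 + 33) = Gamma(274, 51).
Posterior variance = α'/β'² = 274/2601.

274/2601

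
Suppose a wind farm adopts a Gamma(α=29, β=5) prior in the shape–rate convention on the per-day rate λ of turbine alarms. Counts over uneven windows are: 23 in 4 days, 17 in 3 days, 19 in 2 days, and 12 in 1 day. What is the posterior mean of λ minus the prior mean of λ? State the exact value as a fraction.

Total count: 23 + 17 + 19 + 12 = 71.
Total exposure: 4 + 3 + 2 + 1 = 10 days.
Gamma(α, β) with Poisson data over total exposure Σt gives posterior Gamma(α+Σx, β+Σt) = Gamma(100, 15).
Posterior mean = 100/15 = 20/3; prior mean = 29/5 = 29/5. Difference = 20/3 − 29/5 = 13/15.

13/15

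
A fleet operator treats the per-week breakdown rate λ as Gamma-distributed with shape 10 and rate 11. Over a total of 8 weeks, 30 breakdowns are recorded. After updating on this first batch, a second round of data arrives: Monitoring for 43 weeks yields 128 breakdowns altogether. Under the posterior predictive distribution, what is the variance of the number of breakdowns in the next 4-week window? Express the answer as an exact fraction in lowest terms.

Total count 30 over total exposure 8 weeks.
After the first batch: Gamma(10 + 30, 11 + 8) = Gamma(40, 19).
Total count 128 over total exposure 43 weeks.
After the second batch: Gamma(40 + 128, 19 + 43) = Gamma(168, 62).
The posterior predictive for a window of length T is Negative Binomial with variance T·α'·(β'+T)/β'² = 4·168·66/3844 = 11088/961.

11088/961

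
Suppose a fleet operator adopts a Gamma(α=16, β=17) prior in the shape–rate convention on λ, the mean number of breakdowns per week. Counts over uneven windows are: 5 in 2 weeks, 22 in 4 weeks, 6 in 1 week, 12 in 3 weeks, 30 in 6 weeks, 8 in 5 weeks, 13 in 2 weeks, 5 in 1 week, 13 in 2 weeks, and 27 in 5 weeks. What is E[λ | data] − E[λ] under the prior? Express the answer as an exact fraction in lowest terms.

1901/816

Total count: 5 + 22 + 6 + 12 + 30 + 8 + 13 + 5 + 13 + 27 = 141.
Total exposure: 2 + 4 + 1 + 3 + 6 + 5 + 2 + 1 + 2 + 5 = 31 weeks.
Conjugate update: add total count to the shape and total exposure to the rate, giving Gamma(157, 48).
Posterior mean = 157/48 = 157/48; prior mean = 16/17 = 16/17. Difference = 157/48 − 16/17 = 1901/816.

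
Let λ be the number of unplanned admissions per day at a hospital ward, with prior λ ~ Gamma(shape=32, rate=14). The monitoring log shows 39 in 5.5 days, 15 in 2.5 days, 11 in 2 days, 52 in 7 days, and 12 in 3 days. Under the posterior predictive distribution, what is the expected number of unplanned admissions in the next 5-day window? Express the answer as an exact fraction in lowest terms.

Total count: 39 + 15 + 11 + 52 + 12 = 129.
Total exposure: 5.5 + 2.5 + 2 + 7 + 3 = 20 days.
Conjugate update: add total count to the shape and total exposure to the rate, giving Gamma(161, 34).
Predictive mean over a 5-day window = T·E[λ|data] = 5·161/34 = 805/34.

805/34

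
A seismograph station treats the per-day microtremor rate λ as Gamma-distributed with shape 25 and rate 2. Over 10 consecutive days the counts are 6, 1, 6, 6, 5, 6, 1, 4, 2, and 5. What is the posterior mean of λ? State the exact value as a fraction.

67/12

Total count: 6 + 1 + 6 + 6 + 5 + 6 + 1 + 4 + 2 + 5 = 42.
Total exposure: 10 days.
By Gamma–Poisson conjugacy, the posterior is Gamma(α + Σx, β + Σt) = Gamma(25 + 42, 2 + 10) = Gamma(67, 12).
Posterior mean = α'/β' = 67/12.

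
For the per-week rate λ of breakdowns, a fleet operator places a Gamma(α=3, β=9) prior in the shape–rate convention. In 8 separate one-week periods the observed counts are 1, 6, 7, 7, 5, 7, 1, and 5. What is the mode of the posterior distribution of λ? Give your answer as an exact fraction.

Total count: 1 + 6 + 7 + 7 + 5 + 7 + 1 + 5 = 39.
Total exposure: 8 weeks.
Gamma(α, β) with Poisson data over total exposure Σt gives posterior Gamma(α+Σx, β+Σt) = Gamma(42, 17).
Posterior mode = (α'−1)/β' = 41/17.

41/17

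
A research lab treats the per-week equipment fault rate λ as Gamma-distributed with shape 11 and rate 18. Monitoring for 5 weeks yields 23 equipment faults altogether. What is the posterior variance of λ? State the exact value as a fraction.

Total count 23 over total exposure 5 weeks.
Gamma(α, β) with Poisson data over total exposure Σt gives posterior Gamma(α+Σx, β+Σt) = Gamma(34, 23).
Posterior variance = α'/β'² = 34/529.

34/529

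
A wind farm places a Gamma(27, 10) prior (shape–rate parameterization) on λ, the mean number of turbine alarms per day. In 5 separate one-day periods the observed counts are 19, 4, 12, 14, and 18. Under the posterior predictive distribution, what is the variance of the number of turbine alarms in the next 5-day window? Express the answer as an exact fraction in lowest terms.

376/9

Total count: 19 + 4 + 12 + 14 + 18 = 67.
Total exposure: 5 days.
The Gamma prior is conjugate for the Poisson rate, so λ | data ~ Gamma(27+67, 10+5) = Gamma(94, 15).
The posterior predictive for a window of length T is Negative Binomial with variance T·α'·(β'+T)/β'² = 5·94·20/225 = 376/9.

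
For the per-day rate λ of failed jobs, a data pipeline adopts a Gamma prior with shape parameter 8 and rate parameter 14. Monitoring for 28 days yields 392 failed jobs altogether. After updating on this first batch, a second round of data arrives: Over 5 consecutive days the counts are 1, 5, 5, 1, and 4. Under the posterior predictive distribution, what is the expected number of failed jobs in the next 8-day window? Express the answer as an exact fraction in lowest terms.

Total count 392 over total exposure 28 days.
After the first batch: Gamma(8 + 392, 14 + 28) = Gamma(400, 42).
Total count: 1 + 5 + 5 + 1 + 4 = 16.
Total exposure: 5 days.
After the second batch: Gamma(400 + 16, 42 + 5) = Gamma(416, 47).
Predictive mean over an 8-day window = T·E[λ|data] = 8·416/47 = 3328/47.

3328/47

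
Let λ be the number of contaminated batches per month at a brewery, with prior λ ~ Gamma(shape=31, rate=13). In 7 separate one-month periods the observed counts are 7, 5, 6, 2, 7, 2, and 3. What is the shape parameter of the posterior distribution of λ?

Total count: 7 + 5 + 6 + 2 + 7 + 2 + 3 = 32.
Total exposure: 7 months.
The Gamma prior is conjugate for the Poisson rate, so λ | data ~ Gamma(31+32, 13+7) = Gamma(63, 20).

63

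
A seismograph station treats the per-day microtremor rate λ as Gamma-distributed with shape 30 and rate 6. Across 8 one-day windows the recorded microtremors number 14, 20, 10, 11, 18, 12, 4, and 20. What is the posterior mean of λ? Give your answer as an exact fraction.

139/14

Total count: 14 + 20 + 10 + 11 + 18 + 12 + 4 + 20 = 109.
Total exposure: 8 days.
Gamma(α, β) with Poisson data over total exposure Σt gives posterior Gamma(α+Σx, β+Σt) = Gamma(139, 14).
Posterior mean = α'/β' = 139/14.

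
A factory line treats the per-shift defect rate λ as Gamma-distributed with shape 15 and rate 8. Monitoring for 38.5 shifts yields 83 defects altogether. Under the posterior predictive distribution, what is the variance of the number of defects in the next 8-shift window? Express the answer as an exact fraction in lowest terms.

Total count 83 over total exposure 38.5 shifts.
The Gamma prior is conjugate for the Poisson rate, so λ | data ~ Gamma(15+83, 8+38.5) = Gamma(98, 93/2).
The posterior predictive for a window of length T is Negative Binomial with variance T·α'·(β'+T)/β'² = 8·98·(109/2)/(8649/4) = 170912/8649.

170912/8649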